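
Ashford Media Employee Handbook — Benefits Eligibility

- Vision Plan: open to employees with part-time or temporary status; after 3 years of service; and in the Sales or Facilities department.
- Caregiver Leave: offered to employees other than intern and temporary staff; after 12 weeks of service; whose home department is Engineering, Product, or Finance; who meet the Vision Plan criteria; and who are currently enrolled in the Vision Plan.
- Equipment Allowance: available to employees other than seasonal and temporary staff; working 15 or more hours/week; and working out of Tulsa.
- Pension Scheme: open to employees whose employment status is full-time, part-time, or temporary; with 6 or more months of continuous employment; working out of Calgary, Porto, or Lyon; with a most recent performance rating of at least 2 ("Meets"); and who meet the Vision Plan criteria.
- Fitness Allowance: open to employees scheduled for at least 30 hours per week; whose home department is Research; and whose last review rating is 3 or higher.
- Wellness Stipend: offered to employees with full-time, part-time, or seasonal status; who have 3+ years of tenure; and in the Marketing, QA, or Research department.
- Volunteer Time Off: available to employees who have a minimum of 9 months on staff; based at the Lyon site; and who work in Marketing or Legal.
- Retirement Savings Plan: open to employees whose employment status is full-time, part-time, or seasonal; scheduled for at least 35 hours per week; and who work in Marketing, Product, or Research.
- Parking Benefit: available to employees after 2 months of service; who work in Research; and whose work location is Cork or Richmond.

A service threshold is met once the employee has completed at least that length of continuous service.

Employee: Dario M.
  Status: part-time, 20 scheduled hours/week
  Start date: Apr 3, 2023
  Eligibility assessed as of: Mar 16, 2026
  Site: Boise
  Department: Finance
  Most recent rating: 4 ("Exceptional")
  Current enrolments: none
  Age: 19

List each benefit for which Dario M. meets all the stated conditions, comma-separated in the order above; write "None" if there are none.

Service from Apr 3, 2023 to Mar 16, 2026: 1078 days.
Vision Plan — status part-time ✓; service 1078 days < 3 years (≈1095 days) ✗ → not eligible.
Caregiver Leave — status part-time ✓ (not excluded); service 1078 days ≥ 12 weeks (≈84 days) ✓; dept Finance ✓; not eligible for Vision Plan ✗ → not eligible.
Equipment Allowance — status part-time ✓ (not excluded); 20 hrs/wk ≥ 15 ✓; site Boise ✗ (not Tulsa) → not eligible.
Pension Scheme — status part-time ✓; service 1078 days ≥ 6 months (≈180 days) ✓; site Boise ✗ (not Calgary, Porto, or Lyon) → not eligible.
Fitness Allowance — 20 hrs/wk < 30 ✗ → not eligible.
Wellness Stipend — status part-time ✓; service 1078 days < 3 years (≈1095 days) ✗ → not eligible.
Volunteer Time Off — service 1078 days ≥ 9 months (≈270 days) ✓; site Boise ✗ (not Lyon) → not eligible.
Retirement Savings Plan — status part-time ✓; 20 hrs/wk < 35 ✗ → not eligible.
Parking Benefit — service 1078 days ≥ 2 months (≈60 days) ✓; dept Finance ✗ → not eligible.

None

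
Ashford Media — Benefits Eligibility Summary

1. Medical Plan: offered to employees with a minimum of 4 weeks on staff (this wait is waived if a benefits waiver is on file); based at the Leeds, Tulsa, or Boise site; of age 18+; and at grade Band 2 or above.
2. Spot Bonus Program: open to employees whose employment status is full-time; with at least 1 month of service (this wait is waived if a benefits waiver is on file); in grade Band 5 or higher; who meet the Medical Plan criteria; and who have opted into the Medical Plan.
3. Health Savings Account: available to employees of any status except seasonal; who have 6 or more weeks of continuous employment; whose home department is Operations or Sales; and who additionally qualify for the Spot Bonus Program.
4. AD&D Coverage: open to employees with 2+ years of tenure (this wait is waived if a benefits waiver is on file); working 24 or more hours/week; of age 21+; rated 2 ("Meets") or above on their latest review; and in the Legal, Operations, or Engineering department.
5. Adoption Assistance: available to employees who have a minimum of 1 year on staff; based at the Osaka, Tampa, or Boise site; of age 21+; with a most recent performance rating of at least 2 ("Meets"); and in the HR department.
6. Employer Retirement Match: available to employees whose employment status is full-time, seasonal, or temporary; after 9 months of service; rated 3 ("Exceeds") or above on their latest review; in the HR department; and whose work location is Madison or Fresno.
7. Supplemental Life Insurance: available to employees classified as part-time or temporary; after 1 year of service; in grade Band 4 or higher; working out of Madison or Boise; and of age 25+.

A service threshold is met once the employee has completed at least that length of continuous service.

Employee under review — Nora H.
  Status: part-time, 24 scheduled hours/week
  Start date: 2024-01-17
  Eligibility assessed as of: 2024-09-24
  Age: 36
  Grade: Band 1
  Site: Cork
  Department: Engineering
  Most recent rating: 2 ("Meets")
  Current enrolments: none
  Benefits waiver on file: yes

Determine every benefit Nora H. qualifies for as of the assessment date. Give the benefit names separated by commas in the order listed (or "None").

AD&D Coverage

Service from 2024-01-17 to 2024-09-24: 251 days.
Medical Plan — benefits waiver on file ✓; site Cork ✗ (not Leeds, Tulsa, or Boise) → not eligible.
Spot Bonus Program — status part-time ✗ (requires full-time) → not eligible.
Health Savings Account — status part-time ✓ (not excluded); service 251 days ≥ 6 weeks (≈42 days) ✓; dept Engineering ✗ → not eligible.
AD&D Coverage — benefits waiver on file ✓; 24 hrs/wk ≥ 24 ✓; age 36 ≥ 21 ✓; rating 2 ≥ 2 ✓; dept Engineering ✓ → eligible.
Adoption Assistance — service 251 days < 1 year (≈365 days) ✗ → not eligible.
Employer Retirement Match — status part-time ✗ (requires full-time, seasonal, or temporary) → not eligible.
Supplemental Life Insurance — status part-time ✓; service 251 days < 1 year (≈365 days) ✗ → not eligible.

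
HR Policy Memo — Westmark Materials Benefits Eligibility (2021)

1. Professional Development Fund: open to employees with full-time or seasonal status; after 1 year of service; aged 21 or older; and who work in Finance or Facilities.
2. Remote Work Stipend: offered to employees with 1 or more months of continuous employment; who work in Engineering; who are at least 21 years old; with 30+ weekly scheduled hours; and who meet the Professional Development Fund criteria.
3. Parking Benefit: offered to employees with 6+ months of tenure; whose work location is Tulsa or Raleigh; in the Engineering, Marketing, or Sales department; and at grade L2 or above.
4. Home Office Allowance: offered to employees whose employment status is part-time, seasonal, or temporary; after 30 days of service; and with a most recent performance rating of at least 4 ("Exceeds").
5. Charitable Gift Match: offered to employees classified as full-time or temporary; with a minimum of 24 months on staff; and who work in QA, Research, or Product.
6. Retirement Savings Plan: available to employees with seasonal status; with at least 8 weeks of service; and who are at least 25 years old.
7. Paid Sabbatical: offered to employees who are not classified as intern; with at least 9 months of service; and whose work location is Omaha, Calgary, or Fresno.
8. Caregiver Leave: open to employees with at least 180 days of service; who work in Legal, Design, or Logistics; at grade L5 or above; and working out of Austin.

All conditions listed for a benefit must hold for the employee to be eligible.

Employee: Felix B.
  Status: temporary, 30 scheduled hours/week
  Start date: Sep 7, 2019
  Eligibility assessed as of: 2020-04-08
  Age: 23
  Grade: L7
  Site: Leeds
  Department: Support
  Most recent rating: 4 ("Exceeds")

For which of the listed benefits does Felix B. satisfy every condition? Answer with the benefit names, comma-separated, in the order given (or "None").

Home Office Allowance

Service from Sep 7, 2019 to 2020-04-08: 214 days.
Professional Development Fund — status temporary ✗ (requires full-time or seasonal) → not eligible.
Remote Work Stipend — service 214 days ≥ 1 month (≈30 days) ✓; dept Support ✗ → not eligible.
Parking Benefit — service 214 days ≥ 6 months (≈180 days) ✓; site Leeds ✗ (not Tulsa or Raleigh) → not eligible.
Home Office Allowance — status temporary ✓; service 214 days ≥ 30 days ✓; rating 4 ≥ 4 ✓ → eligible.
Charitable Gift Match — status temporary ✓; service 214 days < 24 months (≈720 days) ✗ → not eligible.
Retirement Savings Plan — status temporary ✗ (requires seasonal) → not eligible.
Paid Sabbatical — status temporary ✓ (not excluded); service 214 days < 9 months (≈270 days) ✗ → not eligible.
Caregiver Leave — service 214 days ≥ 180 days ✓; dept Support ✗ → not eligible.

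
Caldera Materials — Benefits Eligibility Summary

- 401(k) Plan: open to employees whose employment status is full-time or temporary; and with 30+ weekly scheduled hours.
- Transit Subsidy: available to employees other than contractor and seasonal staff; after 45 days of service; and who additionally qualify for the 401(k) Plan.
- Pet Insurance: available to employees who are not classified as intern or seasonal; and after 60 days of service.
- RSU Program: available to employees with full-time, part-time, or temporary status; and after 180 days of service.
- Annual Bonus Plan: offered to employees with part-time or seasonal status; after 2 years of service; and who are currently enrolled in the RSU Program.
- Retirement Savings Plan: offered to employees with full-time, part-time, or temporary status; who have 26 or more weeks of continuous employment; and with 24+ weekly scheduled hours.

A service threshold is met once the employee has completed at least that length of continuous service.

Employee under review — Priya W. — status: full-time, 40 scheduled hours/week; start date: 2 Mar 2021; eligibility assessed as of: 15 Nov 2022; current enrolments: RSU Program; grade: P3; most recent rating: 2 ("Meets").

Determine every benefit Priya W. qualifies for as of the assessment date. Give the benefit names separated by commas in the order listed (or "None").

401(k) Plan, Transit Subsidy, Pet Insurance, RSU Program, Retirement Savings Plan

Service from 2 Mar 2021 to 15 Nov 2022: 623 days.
401(k) Plan — status full-time ✓; 40 hrs/wk ≥ 30 ✓ → eligible.
Transit Subsidy — status full-time ✓ (not excluded); service 623 days ≥ 45 days ✓; eligible for 401(k) Plan ✓ → eligible.
Pet Insurance — status full-time ✓ (not excluded); service 623 days ≥ 60 days ✓ → eligible.
RSU Program — status full-time ✓; service 623 days ≥ 180 days ✓ → eligible.
Annual Bonus Plan — status full-time ✗ (requires part-time or seasonal) → not eligible.
Retirement Savings Plan — status full-time ✓; service 623 days ≥ 26 weeks (≈182 days) ✓; 40 hrs/wk ≥ 24 ✓ → eligible.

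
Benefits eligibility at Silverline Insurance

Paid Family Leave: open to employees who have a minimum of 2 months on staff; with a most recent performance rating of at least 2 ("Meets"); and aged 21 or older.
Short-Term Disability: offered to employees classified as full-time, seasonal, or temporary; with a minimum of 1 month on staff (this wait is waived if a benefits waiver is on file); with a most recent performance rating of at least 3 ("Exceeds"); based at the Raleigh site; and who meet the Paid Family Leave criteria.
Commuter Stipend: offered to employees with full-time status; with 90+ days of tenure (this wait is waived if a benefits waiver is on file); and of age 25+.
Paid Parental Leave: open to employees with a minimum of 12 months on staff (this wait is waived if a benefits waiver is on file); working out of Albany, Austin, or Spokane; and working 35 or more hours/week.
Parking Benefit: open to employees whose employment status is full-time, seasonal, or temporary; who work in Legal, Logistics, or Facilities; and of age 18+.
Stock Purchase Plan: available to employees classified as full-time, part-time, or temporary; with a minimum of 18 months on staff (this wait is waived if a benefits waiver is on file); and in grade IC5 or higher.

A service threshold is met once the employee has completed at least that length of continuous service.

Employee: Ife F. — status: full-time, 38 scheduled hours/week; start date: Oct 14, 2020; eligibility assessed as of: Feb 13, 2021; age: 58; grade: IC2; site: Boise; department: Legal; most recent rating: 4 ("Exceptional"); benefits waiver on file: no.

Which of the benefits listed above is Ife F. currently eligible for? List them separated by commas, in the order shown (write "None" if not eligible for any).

Paid Family Leave, Commuter Stipend, Parking Benefit

Service from Oct 14, 2020 to Feb 13, 2021: 122 days.
Paid Family Leave — service 122 days ≥ 2 months (≈60 days) ✓; rating 4 ≥ 2 ✓; age 58 ≥ 21 ✓ → eligible.
Short-Term Disability — status full-time ✓; no waiver, service 122 days ≥ 1 month (≈30 days) ✓; rating 4 ≥ 3 ✓; site Boise ✗ (not Raleigh) → not eligible.
Commuter Stipend — status full-time ✓; no waiver, service 122 days ≥ 90 days ✓; age 58 ≥ 25 ✓ → eligible.
Paid Parental Leave — no waiver, service 122 days < 12 months (≈360 days) ✗ → not eligible.
Parking Benefit — status full-time ✓; dept Legal ✓; age 58 ≥ 18 ✓ → eligible.
Stock Purchase Plan — status full-time ✓; no waiver, service 122 days < 18 months (≈540 days) ✗ → not eligible.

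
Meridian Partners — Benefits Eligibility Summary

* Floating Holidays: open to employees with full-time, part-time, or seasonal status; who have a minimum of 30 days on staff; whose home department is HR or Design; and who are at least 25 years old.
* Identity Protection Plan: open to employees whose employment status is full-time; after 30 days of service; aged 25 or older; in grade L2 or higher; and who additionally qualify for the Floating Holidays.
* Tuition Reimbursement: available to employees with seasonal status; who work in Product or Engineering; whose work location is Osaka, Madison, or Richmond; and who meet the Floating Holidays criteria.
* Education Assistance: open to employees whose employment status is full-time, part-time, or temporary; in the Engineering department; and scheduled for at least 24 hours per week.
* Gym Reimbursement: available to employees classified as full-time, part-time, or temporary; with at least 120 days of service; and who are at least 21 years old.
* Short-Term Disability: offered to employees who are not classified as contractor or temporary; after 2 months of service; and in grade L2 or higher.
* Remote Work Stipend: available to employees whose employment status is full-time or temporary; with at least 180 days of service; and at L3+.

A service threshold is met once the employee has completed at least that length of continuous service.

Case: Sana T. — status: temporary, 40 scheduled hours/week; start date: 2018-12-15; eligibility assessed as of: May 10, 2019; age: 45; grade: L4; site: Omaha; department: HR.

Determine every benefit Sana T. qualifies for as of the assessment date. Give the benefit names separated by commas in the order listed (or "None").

Service from 2018-12-15 to May 10, 2019: 146 days.
Floating Holidays — status temporary ✗ (requires full-time, part-time, or seasonal) → not eligible.
Identity Protection Plan — status temporary ✗ (requires full-time) → not eligible.
Tuition Reimbursement — status temporary ✗ (requires seasonal) → not eligible.
Education Assistance — status temporary ✓; dept HR ✗ → not eligible.
Gym Reimbursement — status temporary ✓; service 146 days ≥ 120 days ✓; age 45 ≥ 21 ✓ → eligible.
Short-Term Disability — status temporary ✗ (excluded) → not eligible.
Remote Work Stipend — status temporary ✓; service 146 days < 180 days ✗ → not eligible.

Gym Reimbursement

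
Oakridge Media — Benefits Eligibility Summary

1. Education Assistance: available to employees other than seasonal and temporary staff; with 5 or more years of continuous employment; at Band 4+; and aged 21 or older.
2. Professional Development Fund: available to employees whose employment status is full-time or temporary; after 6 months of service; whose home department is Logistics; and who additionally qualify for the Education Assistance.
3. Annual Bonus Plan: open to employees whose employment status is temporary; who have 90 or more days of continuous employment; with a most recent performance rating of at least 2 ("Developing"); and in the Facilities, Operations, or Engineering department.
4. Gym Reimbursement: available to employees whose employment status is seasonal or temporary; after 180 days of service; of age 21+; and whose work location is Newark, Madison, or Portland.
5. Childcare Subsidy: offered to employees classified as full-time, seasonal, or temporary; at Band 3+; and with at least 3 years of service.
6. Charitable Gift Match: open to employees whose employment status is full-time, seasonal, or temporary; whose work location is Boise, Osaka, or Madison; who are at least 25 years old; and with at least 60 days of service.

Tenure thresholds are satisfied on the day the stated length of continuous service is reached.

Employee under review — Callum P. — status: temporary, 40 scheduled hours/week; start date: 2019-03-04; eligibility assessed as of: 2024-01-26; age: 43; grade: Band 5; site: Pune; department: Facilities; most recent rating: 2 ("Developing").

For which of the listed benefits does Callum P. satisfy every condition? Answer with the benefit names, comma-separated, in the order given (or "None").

Annual Bonus Plan, Childcare Subsidy

Service from 2019-03-04 to 2024-01-26: 1789 days.
Education Assistance — status temporary ✗ (excluded) → not eligible.
Professional Development Fund — status temporary ✓; service 1789 days ≥ 6 months (≈180 days) ✓; dept Facilities ✗ → not eligible.
Annual Bonus Plan — status temporary ✓; service 1789 days ≥ 90 days ✓; rating 2 ≥ 2 ✓; dept Facilities ✓ → eligible.
Gym Reimbursement — status temporary ✓; service 1789 days ≥ 180 days ✓; age 43 ≥ 21 ✓; site Pune ✗ (not Newark, Madison, or Portland) → not eligible.
Childcare Subsidy — status temporary ✓; grade Band 5 ≥ Band 3 ✓; service 1789 days ≥ 3 years (≈1095 days) ✓ → eligible.
Charitable Gift Match — status temporary ✓; site Pune ✗ (not Boise, Osaka, or Madison) → not eligible.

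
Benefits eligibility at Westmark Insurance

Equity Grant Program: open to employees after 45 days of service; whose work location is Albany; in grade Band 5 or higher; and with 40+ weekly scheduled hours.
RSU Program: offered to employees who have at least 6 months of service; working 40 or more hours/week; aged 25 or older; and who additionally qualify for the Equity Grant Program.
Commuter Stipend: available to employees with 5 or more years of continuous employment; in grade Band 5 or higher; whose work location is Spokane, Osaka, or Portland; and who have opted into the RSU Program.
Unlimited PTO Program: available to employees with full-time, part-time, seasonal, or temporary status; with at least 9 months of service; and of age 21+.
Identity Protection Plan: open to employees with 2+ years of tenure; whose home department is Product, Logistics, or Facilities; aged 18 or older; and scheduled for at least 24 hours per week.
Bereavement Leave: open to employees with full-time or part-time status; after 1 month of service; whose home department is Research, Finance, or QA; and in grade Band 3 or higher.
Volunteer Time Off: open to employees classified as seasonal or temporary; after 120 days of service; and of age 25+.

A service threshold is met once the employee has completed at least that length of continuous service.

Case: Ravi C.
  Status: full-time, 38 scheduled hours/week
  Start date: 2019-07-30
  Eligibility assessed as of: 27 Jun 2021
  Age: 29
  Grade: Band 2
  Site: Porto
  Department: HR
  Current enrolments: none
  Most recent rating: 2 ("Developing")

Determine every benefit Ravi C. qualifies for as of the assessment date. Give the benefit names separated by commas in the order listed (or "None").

Service from 2019-07-30 to 27 Jun 2021: 698 days.
Equity Grant Program — service 698 days ≥ 45 days ✓; site Porto ✗ (not Albany) → not eligible.
RSU Program — service 698 days ≥ 6 months (≈180 days) ✓; 38 hrs/wk < 40 ✗ → not eligible.
Commuter Stipend — service 698 days < 5 years (≈1825 days) ✗ → not eligible.
Unlimited PTO Program — status full-time ✓; service 698 days ≥ 9 months (≈270 days) ✓; age 29 ≥ 21 ✓ → eligible.
Identity Protection Plan — service 698 days < 2 years (≈730 days) ✗ → not eligible.
Bereavement Leave — status full-time ✓; service 698 days ≥ 1 month (≈30 days) ✓; dept HR ✗ → not eligible.
Volunteer Time Off — status full-time ✗ (requires seasonal or temporary) → not eligible.

Unlimited PTO Program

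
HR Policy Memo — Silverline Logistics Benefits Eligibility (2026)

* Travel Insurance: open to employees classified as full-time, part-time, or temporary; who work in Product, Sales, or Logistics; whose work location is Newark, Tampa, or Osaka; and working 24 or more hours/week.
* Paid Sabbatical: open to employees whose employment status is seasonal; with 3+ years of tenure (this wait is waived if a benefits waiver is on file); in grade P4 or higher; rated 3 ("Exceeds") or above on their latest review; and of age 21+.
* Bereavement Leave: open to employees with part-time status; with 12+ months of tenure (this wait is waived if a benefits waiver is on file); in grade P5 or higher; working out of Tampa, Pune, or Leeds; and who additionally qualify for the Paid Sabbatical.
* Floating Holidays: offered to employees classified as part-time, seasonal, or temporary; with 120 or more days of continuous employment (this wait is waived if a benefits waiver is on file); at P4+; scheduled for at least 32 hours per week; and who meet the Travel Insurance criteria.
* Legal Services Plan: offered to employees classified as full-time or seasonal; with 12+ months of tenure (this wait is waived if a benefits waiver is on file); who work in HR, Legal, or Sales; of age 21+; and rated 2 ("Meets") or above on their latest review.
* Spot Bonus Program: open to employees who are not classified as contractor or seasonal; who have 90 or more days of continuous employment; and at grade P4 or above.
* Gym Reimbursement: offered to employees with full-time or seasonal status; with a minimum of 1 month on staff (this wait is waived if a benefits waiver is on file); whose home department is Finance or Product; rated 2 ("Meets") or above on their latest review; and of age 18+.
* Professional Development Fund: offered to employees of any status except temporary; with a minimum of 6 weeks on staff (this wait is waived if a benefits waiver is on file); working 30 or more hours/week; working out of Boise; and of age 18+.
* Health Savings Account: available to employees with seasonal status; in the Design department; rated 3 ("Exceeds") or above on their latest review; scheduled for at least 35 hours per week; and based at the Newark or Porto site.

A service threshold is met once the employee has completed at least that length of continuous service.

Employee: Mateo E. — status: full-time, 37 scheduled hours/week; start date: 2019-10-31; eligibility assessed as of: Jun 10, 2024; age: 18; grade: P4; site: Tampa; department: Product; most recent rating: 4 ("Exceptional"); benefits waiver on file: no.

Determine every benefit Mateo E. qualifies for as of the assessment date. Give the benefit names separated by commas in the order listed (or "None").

Service from 2019-10-31 to Jun 10, 2024: 1684 days.
Travel Insurance — status full-time ✓; dept Product ✓; site Tampa ✓; 37 hrs/wk ≥ 24 ✓ → eligible.
Paid Sabbatical — status full-time ✗ (requires seasonal) → not eligible.
Bereavement Leave — status full-time ✗ (requires part-time) → not eligible.
Floating Holidays — status full-time ✗ (requires part-time, seasonal, or temporary) → not eligible.
Legal Services Plan — status full-time ✓; no waiver, service 1684 days ≥ 12 months (≈360 days) ✓; dept Product ✗ → not eligible.
Spot Bonus Program — status full-time ✓ (not excluded); service 1684 days ≥ 90 days ✓; grade P4 ≥ P4 ✓ → eligible.
Gym Reimbursement — status full-time ✓; no waiver, service 1684 days ≥ 1 month (≈30 days) ✓; dept Product ✓; rating 4 ≥ 2 ✓; age 18 ≥ 18 ✓ → eligible.
Professional Development Fund — status full-time ✓ (not excluded); no waiver, service 1684 days ≥ 6 weeks (≈42 days) ✓; 37 hrs/wk ≥ 30 ✓; site Tampa ✗ (not Boise) → not eligible.
Health Savings Account — status full-time ✗ (requires seasonal) → not eligible.

Travel Insurance, Spot Bonus Program, Gym Reimbursement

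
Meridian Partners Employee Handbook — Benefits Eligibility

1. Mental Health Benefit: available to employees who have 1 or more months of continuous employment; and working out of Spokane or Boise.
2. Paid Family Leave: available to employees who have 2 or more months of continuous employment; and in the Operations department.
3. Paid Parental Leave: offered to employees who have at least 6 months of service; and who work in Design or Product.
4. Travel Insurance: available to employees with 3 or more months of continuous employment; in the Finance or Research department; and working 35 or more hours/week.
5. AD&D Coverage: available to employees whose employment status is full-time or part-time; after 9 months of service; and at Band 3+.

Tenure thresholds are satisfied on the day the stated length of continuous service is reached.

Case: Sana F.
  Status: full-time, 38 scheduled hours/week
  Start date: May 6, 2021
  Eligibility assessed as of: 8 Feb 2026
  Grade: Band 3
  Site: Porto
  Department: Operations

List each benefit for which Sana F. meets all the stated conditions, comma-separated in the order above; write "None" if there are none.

Paid Family Leave, AD&D Coverage

Service from May 6, 2021 to 8 Feb 2026: 1739 days.
Mental Health Benefit — service 1739 days ≥ 1 month (≈30 days) ✓; site Porto ✗ (not Spokane or Boise) → not eligible.
Paid Family Leave — service 1739 days ≥ 2 months (≈60 days) ✓; dept Operations ✓ → eligible.
Paid Parental Leave — service 1739 days ≥ 6 months (≈180 days) ✓; dept Operations ✗ → not eligible.
Travel Insurance — service 1739 days ≥ 3 months (≈90 days) ✓; dept Operations ✗ → not eligible.
AD&D Coverage — status full-time ✓; service 1739 days ≥ 9 months (≈270 days) ✓; grade Band 3 ≥ Band 3 ✓ → eligible.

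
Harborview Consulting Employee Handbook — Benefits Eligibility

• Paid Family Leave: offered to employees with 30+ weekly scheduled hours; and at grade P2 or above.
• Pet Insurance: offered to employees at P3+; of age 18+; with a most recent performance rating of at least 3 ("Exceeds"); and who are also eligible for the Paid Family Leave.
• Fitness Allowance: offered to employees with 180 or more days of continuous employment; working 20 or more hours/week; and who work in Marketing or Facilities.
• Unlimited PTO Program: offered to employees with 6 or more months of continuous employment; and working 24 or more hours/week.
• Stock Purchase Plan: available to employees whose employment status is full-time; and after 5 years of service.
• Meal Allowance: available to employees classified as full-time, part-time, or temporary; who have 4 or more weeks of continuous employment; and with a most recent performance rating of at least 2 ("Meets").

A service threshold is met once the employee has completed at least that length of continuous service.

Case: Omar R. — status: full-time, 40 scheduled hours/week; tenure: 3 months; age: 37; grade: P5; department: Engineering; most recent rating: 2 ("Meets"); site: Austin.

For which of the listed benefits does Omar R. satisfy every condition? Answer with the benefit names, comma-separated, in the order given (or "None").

Paid Family Leave, Meal Allowance

Paid Family Leave — 40 hrs/wk ≥ 30 ✓; grade P5 ≥ P2 ✓ → eligible.
Pet Insurance — grade P5 ≥ P3 ✓; age 37 ≥ 18 ✓; rating 2 < 3 ✗ → not eligible.
Fitness Allowance — service 3 months < 180 days ✗ → not eligible.
Unlimited PTO Program — service 3 months < 6 months ✗ → not eligible.
Stock Purchase Plan — status full-time ✓; service 3 months < 5 years (≈1825 days) ✗ → not eligible.
Meal Allowance — status full-time ✓; service 3 months ≥ 4 weeks (≈28 days) ✓; rating 2 ≥ 2 ✓ → eligible.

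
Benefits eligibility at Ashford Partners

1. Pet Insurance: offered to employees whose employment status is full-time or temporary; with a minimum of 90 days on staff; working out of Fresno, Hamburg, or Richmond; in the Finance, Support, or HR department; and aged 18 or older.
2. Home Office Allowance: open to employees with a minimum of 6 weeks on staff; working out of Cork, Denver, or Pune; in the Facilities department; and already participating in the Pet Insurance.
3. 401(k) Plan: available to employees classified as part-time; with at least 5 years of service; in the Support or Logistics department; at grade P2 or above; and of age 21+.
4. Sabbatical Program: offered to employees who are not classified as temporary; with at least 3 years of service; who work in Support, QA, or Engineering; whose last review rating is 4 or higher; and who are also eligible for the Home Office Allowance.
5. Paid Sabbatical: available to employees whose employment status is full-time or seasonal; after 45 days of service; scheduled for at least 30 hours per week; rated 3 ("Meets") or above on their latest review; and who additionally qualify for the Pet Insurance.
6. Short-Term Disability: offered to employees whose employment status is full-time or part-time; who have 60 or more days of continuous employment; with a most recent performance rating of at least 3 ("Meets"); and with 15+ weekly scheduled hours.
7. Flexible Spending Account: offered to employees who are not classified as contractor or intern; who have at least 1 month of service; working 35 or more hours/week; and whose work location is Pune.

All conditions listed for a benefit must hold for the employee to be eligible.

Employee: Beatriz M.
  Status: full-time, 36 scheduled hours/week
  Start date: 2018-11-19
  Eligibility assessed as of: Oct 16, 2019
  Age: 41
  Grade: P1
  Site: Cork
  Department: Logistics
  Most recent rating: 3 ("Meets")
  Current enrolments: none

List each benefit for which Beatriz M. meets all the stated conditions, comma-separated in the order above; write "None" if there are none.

Service from 2018-11-19 to Oct 16, 2019: 331 days.
Pet Insurance — status full-time ✓; service 331 days ≥ 90 days ✓; site Cork ✗ (not Fresno, Hamburg, or Richmond) → not eligible.
Home Office Allowance — service 331 days ≥ 6 weeks (≈42 days) ✓; site Cork ✓; dept Logistics ✗ → not eligible.
401(k) Plan — status full-time ✗ (requires part-time) → not eligible.
Sabbatical Program — status full-time ✓ (not excluded); service 331 days < 3 years (≈1095 days) ✗ → not eligible.
Paid Sabbatical — status full-time ✓; service 331 days ≥ 45 days ✓; 36 hrs/wk ≥ 30 ✓; rating 3 ≥ 3 ✓; not eligible for Pet Insurance ✗ → not eligible.
Short-Term Disability — status full-time ✓; service 331 days ≥ 60 days ✓; rating 3 ≥ 3 ✓; 36 hrs/wk ≥ 15 ✓ → eligible.
Flexible Spending Account — status full-time ✓ (not excluded); service 331 days ≥ 1 month (≈30 days) ✓; 36 hrs/wk ≥ 35 ✓; site Cork ✗ (not Pune) → not eligible.

Short-Term Disability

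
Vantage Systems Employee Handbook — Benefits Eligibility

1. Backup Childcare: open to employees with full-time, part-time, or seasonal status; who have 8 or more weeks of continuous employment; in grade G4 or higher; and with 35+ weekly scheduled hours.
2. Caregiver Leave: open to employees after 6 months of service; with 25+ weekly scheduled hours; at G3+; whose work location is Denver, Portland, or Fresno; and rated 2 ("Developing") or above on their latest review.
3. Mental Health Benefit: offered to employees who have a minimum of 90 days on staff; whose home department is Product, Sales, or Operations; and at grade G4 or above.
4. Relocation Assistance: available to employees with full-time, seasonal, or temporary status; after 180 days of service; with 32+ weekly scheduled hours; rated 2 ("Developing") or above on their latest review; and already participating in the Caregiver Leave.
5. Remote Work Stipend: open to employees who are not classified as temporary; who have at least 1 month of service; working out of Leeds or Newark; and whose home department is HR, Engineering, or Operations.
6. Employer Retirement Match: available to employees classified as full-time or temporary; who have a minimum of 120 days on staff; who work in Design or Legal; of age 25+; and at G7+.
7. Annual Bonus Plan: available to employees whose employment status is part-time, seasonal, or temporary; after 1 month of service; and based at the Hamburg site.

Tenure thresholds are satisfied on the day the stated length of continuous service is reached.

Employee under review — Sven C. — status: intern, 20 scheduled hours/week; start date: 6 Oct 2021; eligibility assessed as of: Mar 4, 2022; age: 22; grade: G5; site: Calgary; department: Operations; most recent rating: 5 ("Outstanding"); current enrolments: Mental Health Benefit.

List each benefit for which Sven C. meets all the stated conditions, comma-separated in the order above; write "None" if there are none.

Mental Health Benefit

Service from 6 Oct 2021 to Mar 4, 2022: 149 days.
Backup Childcare — status intern ✗ (requires full-time, part-time, or seasonal) → not eligible.
Caregiver Leave — service 149 days < 6 months (≈180 days) ✗ → not eligible.
Mental Health Benefit — service 149 days ≥ 90 days ✓; dept Operations ✓; grade G5 ≥ G4 ✓ → eligible.
Relocation Assistance — status intern ✗ (requires full-time, seasonal, or temporary) → not eligible.
Remote Work Stipend — status intern ✓ (not excluded); service 149 days ≥ 1 month (≈30 days) ✓; site Calgary ✗ (not Leeds or Newark) → not eligible.
Employer Retirement Match — status intern ✗ (requires full-time or temporary) → not eligible.
Annual Bonus Plan — status intern ✗ (requires part-time, seasonal, or temporary) → not eligible.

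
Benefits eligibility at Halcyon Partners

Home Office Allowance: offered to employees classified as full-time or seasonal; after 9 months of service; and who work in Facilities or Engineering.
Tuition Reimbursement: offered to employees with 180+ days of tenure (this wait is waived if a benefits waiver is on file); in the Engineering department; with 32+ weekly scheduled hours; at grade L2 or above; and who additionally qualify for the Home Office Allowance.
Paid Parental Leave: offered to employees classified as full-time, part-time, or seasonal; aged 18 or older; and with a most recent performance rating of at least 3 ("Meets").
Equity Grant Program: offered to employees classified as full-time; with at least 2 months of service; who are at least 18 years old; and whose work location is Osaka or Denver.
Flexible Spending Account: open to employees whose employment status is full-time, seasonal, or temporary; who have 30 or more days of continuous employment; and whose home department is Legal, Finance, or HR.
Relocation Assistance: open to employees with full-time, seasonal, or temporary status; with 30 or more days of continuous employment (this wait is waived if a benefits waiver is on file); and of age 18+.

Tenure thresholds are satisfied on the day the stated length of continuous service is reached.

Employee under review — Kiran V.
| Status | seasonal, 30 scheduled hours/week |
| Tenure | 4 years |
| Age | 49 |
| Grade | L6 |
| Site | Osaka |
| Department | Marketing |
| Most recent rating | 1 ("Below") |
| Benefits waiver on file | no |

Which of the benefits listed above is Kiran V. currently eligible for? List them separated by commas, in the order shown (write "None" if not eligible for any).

Home Office Allowance — status seasonal ✓; service 4 years ≥ 9 months (≈270 days) ✓; dept Marketing ✗ → not eligible.
Tuition Reimbursement — no waiver, service 4 years ≥ 180 days ✓; dept Marketing ✗ → not eligible.
Paid Parental Leave — status seasonal ✓; age 49 ≥ 18 ✓; rating 1 < 3 ✗ → not eligible.
Equity Grant Program — status seasonal ✗ (requires full-time) → not eligible.
Flexible Spending Account — status seasonal ✓; service 4 years ≥ 30 days ✓; dept Marketing ✗ → not eligible.
Relocation Assistance — status seasonal ✓; no waiver, service 4 years ≥ 30 days ✓; age 49 ≥ 18 ✓ → eligible.

Relocation Assistance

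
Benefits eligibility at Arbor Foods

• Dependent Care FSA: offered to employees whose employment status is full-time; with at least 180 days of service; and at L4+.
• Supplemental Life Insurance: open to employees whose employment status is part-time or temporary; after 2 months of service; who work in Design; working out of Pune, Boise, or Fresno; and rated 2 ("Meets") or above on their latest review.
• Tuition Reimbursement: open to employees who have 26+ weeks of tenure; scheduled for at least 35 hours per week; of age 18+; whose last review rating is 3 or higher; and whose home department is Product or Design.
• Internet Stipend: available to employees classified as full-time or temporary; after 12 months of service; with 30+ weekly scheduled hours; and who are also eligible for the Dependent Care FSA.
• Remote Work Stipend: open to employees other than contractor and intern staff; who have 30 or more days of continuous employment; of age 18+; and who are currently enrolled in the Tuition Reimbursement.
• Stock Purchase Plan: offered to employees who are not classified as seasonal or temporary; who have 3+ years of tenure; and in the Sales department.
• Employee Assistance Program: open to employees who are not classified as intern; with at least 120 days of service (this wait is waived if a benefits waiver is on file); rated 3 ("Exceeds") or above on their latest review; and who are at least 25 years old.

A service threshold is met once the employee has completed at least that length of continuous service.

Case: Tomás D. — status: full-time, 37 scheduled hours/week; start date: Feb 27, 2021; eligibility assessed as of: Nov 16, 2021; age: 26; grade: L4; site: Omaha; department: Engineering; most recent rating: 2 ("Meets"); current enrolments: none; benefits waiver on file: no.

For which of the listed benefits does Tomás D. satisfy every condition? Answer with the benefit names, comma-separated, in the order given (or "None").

Dependent Care FSA

Service from Feb 27, 2021 to Nov 16, 2021: 262 days.
Dependent Care FSA — status full-time ✓; service 262 days ≥ 180 days ✓; grade L4 ≥ L4 ✓ → eligible.
Supplemental Life Insurance — status full-time ✗ (requires part-time or temporary) → not eligible.
Tuition Reimbursement — service 262 days ≥ 26 weeks (≈182 days) ✓; 37 hrs/wk ≥ 35 ✓; age 26 ≥ 18 ✓; rating 2 < 3 ✗ → not eligible.
Internet Stipend — status full-time ✓; service 262 days < 12 months (≈360 days) ✗ → not eligible.
Remote Work Stipend — status full-time ✓ (not excluded); service 262 days ≥ 30 days ✓; age 26 ≥ 18 ✓; not enrolled in Tuition Reimbursement ✗ → not eligible.
Stock Purchase Plan — status full-time ✓ (not excluded); service 262 days < 3 years (≈1095 days) ✗ → not eligible.
Employee Assistance Program — status full-time ✓ (not excluded); no waiver, service 262 days ≥ 120 days ✓; rating 2 < 3 ✗ → not eligible.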